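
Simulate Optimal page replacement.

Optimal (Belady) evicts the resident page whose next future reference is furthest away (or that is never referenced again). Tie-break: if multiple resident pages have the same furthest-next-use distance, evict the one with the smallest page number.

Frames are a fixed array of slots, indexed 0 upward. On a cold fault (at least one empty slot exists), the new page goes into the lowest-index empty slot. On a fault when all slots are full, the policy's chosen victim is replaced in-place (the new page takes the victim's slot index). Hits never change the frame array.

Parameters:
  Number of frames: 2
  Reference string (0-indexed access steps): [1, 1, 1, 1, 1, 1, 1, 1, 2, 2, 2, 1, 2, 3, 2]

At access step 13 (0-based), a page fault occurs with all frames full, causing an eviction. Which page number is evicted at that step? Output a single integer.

Answer: 1

Derivation:
Step 0: ref 1 -> FAULT, frames=[1,-]
Step 1: ref 1 -> HIT, frames=[1,-]
Step 2: ref 1 -> HIT, frames=[1,-]
Step 3: ref 1 -> HIT, frames=[1,-]
Step 4: ref 1 -> HIT, frames=[1,-]
Step 5: ref 1 -> HIT, frames=[1,-]
Step 6: ref 1 -> HIT, frames=[1,-]
Step 7: ref 1 -> HIT, frames=[1,-]
Step 8: ref 2 -> FAULT, frames=[1,2]
Step 9: ref 2 -> HIT, frames=[1,2]
Step 10: ref 2 -> HIT, frames=[1,2]
Step 11: ref 1 -> HIT, frames=[1,2]
Step 12: ref 2 -> HIT, frames=[1,2]
Step 13: ref 3 -> FAULT, evict 1, frames=[3,2]
At step 13: evicted page 1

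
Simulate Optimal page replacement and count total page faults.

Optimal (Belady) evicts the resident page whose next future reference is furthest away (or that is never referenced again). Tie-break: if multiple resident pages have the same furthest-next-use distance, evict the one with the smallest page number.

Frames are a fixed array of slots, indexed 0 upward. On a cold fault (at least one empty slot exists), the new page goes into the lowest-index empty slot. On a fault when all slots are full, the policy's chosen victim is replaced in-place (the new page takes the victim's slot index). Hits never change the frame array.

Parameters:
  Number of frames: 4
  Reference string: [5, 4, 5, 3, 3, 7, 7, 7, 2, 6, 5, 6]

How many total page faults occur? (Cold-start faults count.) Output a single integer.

Answer: 6

Derivation:
Step 0: ref 5 → FAULT, frames=[5,-,-,-]
Step 1: ref 4 → FAULT, frames=[5,4,-,-]
Step 2: ref 5 → HIT, frames=[5,4,-,-]
Step 3: ref 3 → FAULT, frames=[5,4,3,-]
Step 4: ref 3 → HIT, frames=[5,4,3,-]
Step 5: ref 7 → FAULT, frames=[5,4,3,7]
Step 6: ref 7 → HIT, frames=[5,4,3,7]
Step 7: ref 7 → HIT, frames=[5,4,3,7]
Step 8: ref 2 → FAULT (evict 3), frames=[5,4,2,7]
Step 9: ref 6 → FAULT (evict 2), frames=[5,4,6,7]
Step 10: ref 5 → HIT, frames=[5,4,6,7]
Step 11: ref 6 → HIT, frames=[5,4,6,7]
Total faults: 6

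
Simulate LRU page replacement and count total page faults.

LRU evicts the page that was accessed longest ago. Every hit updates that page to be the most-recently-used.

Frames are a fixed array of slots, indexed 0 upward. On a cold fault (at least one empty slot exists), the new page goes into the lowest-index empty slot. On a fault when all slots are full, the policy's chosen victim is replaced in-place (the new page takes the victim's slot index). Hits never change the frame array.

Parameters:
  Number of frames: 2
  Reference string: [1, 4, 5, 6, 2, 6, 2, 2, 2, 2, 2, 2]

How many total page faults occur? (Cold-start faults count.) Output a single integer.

Step 0: ref 1 → FAULT, frames=[1,-]
Step 1: ref 4 → FAULT, frames=[1,4]
Step 2: ref 5 → FAULT (evict 1), frames=[5,4]
Step 3: ref 6 → FAULT (evict 4), frames=[5,6]
Step 4: ref 2 → FAULT (evict 5), frames=[2,6]
Step 5: ref 6 → HIT, frames=[2,6]
Step 6: ref 2 → HIT, frames=[2,6]
Step 7: ref 2 → HIT, frames=[2,6]
Step 8: ref 2 → HIT, frames=[2,6]
Step 9: ref 2 → HIT, frames=[2,6]
Step 10: ref 2 → HIT, frames=[2,6]
Step 11: ref 2 → HIT, frames=[2,6]
Total faults: 5

Answer: 5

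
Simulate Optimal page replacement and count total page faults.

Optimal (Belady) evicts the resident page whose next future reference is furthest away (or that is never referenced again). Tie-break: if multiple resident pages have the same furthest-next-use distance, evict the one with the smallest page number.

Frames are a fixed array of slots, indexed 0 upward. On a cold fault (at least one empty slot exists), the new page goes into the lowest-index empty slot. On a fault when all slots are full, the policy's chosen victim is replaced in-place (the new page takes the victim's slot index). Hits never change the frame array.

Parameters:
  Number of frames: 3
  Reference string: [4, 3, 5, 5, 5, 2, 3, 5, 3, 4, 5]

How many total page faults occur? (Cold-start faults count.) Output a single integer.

Step 0: ref 4 → FAULT, frames=[4,-,-]
Step 1: ref 3 → FAULT, frames=[4,3,-]
Step 2: ref 5 → FAULT, frames=[4,3,5]
Step 3: ref 5 → HIT, frames=[4,3,5]
Step 4: ref 5 → HIT, frames=[4,3,5]
Step 5: ref 2 → FAULT (evict 4), frames=[2,3,5]
Step 6: ref 3 → HIT, frames=[2,3,5]
Step 7: ref 5 → HIT, frames=[2,3,5]
Step 8: ref 3 → HIT, frames=[2,3,5]
Step 9: ref 4 → FAULT (evict 2), frames=[4,3,5]
Step 10: ref 5 → HIT, frames=[4,3,5]
Total faults: 5

Answer: 5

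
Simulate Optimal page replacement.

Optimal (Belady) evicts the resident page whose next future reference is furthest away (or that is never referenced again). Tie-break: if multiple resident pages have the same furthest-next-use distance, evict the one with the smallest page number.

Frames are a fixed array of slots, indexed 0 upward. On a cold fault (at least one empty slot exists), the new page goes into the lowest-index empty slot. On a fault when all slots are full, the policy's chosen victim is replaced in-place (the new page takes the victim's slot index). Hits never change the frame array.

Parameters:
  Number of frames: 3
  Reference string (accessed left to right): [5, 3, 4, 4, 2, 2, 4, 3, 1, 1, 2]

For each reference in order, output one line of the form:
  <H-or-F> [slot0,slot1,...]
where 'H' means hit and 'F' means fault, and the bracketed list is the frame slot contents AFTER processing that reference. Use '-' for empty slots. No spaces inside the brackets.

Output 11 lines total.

F [5,-,-]
F [5,3,-]
F [5,3,4]
H [5,3,4]
F [2,3,4]
H [2,3,4]
H [2,3,4]
H [2,3,4]
F [2,1,4]
H [2,1,4]
H [2,1,4]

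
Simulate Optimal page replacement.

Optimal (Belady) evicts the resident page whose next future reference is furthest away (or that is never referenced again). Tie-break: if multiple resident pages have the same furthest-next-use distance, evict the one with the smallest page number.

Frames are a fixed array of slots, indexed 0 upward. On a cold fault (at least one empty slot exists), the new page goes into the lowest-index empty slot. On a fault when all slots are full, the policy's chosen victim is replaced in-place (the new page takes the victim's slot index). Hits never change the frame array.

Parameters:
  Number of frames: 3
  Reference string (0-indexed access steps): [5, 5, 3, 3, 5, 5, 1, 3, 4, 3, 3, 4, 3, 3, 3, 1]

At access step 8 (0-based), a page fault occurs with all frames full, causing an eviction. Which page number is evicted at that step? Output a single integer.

Step 0: ref 5 -> FAULT, frames=[5,-,-]
Step 1: ref 5 -> HIT, frames=[5,-,-]
Step 2: ref 3 -> FAULT, frames=[5,3,-]
Step 3: ref 3 -> HIT, frames=[5,3,-]
Step 4: ref 5 -> HIT, frames=[5,3,-]
Step 5: ref 5 -> HIT, frames=[5,3,-]
Step 6: ref 1 -> FAULT, frames=[5,3,1]
Step 7: ref 3 -> HIT, frames=[5,3,1]
Step 8: ref 4 -> FAULT, evict 5, frames=[4,3,1]
At step 8: evicted page 5

Answer: 5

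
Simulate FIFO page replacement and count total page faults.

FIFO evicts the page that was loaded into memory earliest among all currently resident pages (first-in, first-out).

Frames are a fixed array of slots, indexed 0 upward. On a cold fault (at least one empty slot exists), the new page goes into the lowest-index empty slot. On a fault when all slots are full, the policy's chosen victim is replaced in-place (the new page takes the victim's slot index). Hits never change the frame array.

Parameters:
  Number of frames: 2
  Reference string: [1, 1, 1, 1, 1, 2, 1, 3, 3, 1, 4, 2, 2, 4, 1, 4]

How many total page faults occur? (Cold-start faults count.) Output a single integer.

Answer: 8

Derivation:
Step 0: ref 1 → FAULT, frames=[1,-]
Step 1: ref 1 → HIT, frames=[1,-]
Step 2: ref 1 → HIT, frames=[1,-]
Step 3: ref 1 → HIT, frames=[1,-]
Step 4: ref 1 → HIT, frames=[1,-]
Step 5: ref 2 → FAULT, frames=[1,2]
Step 6: ref 1 → HIT, frames=[1,2]
Step 7: ref 3 → FAULT (evict 1), frames=[3,2]
Step 8: ref 3 → HIT, frames=[3,2]
Step 9: ref 1 → FAULT (evict 2), frames=[3,1]
Step 10: ref 4 → FAULT (evict 3), frames=[4,1]
Step 11: ref 2 → FAULT (evict 1), frames=[4,2]
Step 12: ref 2 → HIT, frames=[4,2]
Step 13: ref 4 → HIT, frames=[4,2]
Step 14: ref 1 → FAULT (evict 4), frames=[1,2]
Step 15: ref 4 → FAULT (evict 2), frames=[1,4]
Total faults: 8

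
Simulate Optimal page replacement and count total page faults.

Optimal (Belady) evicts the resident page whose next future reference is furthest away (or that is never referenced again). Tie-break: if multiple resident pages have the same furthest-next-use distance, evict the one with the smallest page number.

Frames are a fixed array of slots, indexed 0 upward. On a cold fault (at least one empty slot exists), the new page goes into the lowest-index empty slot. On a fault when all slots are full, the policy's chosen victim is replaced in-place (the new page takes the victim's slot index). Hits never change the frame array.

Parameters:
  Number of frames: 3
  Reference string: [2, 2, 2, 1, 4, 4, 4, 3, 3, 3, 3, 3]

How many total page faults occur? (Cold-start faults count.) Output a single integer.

Step 0: ref 2 → FAULT, frames=[2,-,-]
Step 1: ref 2 → HIT, frames=[2,-,-]
Step 2: ref 2 → HIT, frames=[2,-,-]
Step 3: ref 1 → FAULT, frames=[2,1,-]
Step 4: ref 4 → FAULT, frames=[2,1,4]
Step 5: ref 4 → HIT, frames=[2,1,4]
Step 6: ref 4 → HIT, frames=[2,1,4]
Step 7: ref 3 → FAULT (evict 1), frames=[2,3,4]
Step 8: ref 3 → HIT, frames=[2,3,4]
Step 9: ref 3 → HIT, frames=[2,3,4]
Step 10: ref 3 → HIT, frames=[2,3,4]
Step 11: ref 3 → HIT, frames=[2,3,4]
Total faults: 4

Answer: 4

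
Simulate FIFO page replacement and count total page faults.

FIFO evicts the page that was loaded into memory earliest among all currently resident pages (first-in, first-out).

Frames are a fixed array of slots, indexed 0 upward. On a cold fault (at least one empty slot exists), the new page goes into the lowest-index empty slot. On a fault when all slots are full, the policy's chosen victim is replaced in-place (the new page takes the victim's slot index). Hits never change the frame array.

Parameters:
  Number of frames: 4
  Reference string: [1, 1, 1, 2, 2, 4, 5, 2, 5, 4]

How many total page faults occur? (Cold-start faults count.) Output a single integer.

Answer: 4

Derivation:
Step 0: ref 1 → FAULT, frames=[1,-,-,-]
Step 1: ref 1 → HIT, frames=[1,-,-,-]
Step 2: ref 1 → HIT, frames=[1,-,-,-]
Step 3: ref 2 → FAULT, frames=[1,2,-,-]
Step 4: ref 2 → HIT, frames=[1,2,-,-]
Step 5: ref 4 → FAULT, frames=[1,2,4,-]
Step 6: ref 5 → FAULT, frames=[1,2,4,5]
Step 7: ref 2 → HIT, frames=[1,2,4,5]
Step 8: ref 5 → HIT, frames=[1,2,4,5]
Step 9: ref 4 → HIT, frames=[1,2,4,5]
Total faults: 4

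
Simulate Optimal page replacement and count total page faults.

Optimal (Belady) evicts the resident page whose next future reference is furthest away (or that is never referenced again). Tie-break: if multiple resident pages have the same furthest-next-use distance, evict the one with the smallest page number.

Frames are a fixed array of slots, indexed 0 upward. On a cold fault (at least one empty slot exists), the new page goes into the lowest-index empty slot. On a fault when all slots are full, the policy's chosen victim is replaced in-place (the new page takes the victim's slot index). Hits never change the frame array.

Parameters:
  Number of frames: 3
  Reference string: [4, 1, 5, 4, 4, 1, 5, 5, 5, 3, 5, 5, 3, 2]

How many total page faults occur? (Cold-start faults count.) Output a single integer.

Step 0: ref 4 → FAULT, frames=[4,-,-]
Step 1: ref 1 → FAULT, frames=[4,1,-]
Step 2: ref 5 → FAULT, frames=[4,1,5]
Step 3: ref 4 → HIT, frames=[4,1,5]
Step 4: ref 4 → HIT, frames=[4,1,5]
Step 5: ref 1 → HIT, frames=[4,1,5]
Step 6: ref 5 → HIT, frames=[4,1,5]
Step 7: ref 5 → HIT, frames=[4,1,5]
Step 8: ref 5 → HIT, frames=[4,1,5]
Step 9: ref 3 → FAULT (evict 1), frames=[4,3,5]
Step 10: ref 5 → HIT, frames=[4,3,5]
Step 11: ref 5 → HIT, frames=[4,3,5]
Step 12: ref 3 → HIT, frames=[4,3,5]
Step 13: ref 2 → FAULT (evict 3), frames=[4,2,5]
Total faults: 5

Answer: 5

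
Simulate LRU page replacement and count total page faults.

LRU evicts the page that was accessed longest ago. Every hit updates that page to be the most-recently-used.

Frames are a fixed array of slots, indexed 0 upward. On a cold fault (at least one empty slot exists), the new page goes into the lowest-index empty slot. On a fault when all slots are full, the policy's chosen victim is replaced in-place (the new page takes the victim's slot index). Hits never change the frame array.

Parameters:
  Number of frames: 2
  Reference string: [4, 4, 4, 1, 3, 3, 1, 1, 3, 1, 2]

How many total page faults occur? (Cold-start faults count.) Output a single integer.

Step 0: ref 4 → FAULT, frames=[4,-]
Step 1: ref 4 → HIT, frames=[4,-]
Step 2: ref 4 → HIT, frames=[4,-]
Step 3: ref 1 → FAULT, frames=[4,1]
Step 4: ref 3 → FAULT (evict 4), frames=[3,1]
Step 5: ref 3 → HIT, frames=[3,1]
Step 6: ref 1 → HIT, frames=[3,1]
Step 7: ref 1 → HIT, frames=[3,1]
Step 8: ref 3 → HIT, frames=[3,1]
Step 9: ref 1 → HIT, frames=[3,1]
Step 10: ref 2 → FAULT (evict 3), frames=[2,1]
Total faults: 4

Answer: 4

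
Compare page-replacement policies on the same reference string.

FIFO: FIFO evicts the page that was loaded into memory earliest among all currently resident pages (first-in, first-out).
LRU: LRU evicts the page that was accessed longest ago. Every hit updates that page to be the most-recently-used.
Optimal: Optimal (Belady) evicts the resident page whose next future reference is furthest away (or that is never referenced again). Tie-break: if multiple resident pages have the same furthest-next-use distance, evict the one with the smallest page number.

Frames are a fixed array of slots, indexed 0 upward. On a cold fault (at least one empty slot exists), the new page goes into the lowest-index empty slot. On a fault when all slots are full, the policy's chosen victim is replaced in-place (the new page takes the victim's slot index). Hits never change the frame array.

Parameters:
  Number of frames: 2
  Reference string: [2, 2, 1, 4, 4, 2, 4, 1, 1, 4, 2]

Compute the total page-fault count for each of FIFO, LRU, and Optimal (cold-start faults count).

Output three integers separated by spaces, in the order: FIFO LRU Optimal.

Answer: 7 6 5

Derivation:
--- FIFO ---
  step 0: ref 2 -> FAULT, frames=[2,-] (faults so far: 1)
  step 1: ref 2 -> HIT, frames=[2,-] (faults so far: 1)
  step 2: ref 1 -> FAULT, frames=[2,1] (faults so far: 2)
  step 3: ref 4 -> FAULT, evict 2, frames=[4,1] (faults so far: 3)
  step 4: ref 4 -> HIT, frames=[4,1] (faults so far: 3)
  step 5: ref 2 -> FAULT, evict 1, frames=[4,2] (faults so far: 4)
  step 6: ref 4 -> HIT, frames=[4,2] (faults so far: 4)
  step 7: ref 1 -> FAULT, evict 4, frames=[1,2] (faults so far: 5)
  step 8: ref 1 -> HIT, frames=[1,2] (faults so far: 5)
  step 9: ref 4 -> FAULT, evict 2, frames=[1,4] (faults so far: 6)
  step 10: ref 2 -> FAULT, evict 1, frames=[2,4] (faults so far: 7)
  FIFO total faults: 7
--- LRU ---
  step 0: ref 2 -> FAULT, frames=[2,-] (faults so far: 1)
  step 1: ref 2 -> HIT, frames=[2,-] (faults so far: 1)
  step 2: ref 1 -> FAULT, frames=[2,1] (faults so far: 2)
  step 3: ref 4 -> FAULT, evict 2, frames=[4,1] (faults so far: 3)
  step 4: ref 4 -> HIT, frames=[4,1] (faults so far: 3)
  step 5: ref 2 -> FAULT, evict 1, frames=[4,2] (faults so far: 4)
  step 6: ref 4 -> HIT, frames=[4,2] (faults so far: 4)
  step 7: ref 1 -> FAULT, evict 2, frames=[4,1] (faults so far: 5)
  step 8: ref 1 -> HIT, frames=[4,1] (faults so far: 5)
  step 9: ref 4 -> HIT, frames=[4,1] (faults so far: 5)
  step 10: ref 2 -> FAULT, evict 1, frames=[4,2] (faults so far: 6)
  LRU total faults: 6
--- Optimal ---
  step 0: ref 2 -> FAULT, frames=[2,-] (faults so far: 1)
  step 1: ref 2 -> HIT, frames=[2,-] (faults so far: 1)
  step 2: ref 1 -> FAULT, frames=[2,1] (faults so far: 2)
  step 3: ref 4 -> FAULT, evict 1, frames=[2,4] (faults so far: 3)
  step 4: ref 4 -> HIT, frames=[2,4] (faults so far: 3)
  step 5: ref 2 -> HIT, frames=[2,4] (faults so far: 3)
  step 6: ref 4 -> HIT, frames=[2,4] (faults so far: 3)
  step 7: ref 1 -> FAULT, evict 2, frames=[1,4] (faults so far: 4)
  step 8: ref 1 -> HIT, frames=[1,4] (faults so far: 4)
  step 9: ref 4 -> HIT, frames=[1,4] (faults so far: 4)
  step 10: ref 2 -> FAULT, evict 1, frames=[2,4] (faults so far: 5)
  Optimal total faults: 5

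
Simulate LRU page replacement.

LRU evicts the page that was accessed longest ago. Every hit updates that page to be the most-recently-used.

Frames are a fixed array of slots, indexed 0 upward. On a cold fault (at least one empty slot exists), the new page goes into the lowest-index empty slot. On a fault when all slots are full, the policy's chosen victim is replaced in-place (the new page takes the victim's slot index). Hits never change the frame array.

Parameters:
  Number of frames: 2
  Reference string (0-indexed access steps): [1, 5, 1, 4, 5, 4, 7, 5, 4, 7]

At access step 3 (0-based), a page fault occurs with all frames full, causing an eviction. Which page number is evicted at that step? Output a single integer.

Step 0: ref 1 -> FAULT, frames=[1,-]
Step 1: ref 5 -> FAULT, frames=[1,5]
Step 2: ref 1 -> HIT, frames=[1,5]
Step 3: ref 4 -> FAULT, evict 5, frames=[1,4]
At step 3: evicted page 5

Answer: 5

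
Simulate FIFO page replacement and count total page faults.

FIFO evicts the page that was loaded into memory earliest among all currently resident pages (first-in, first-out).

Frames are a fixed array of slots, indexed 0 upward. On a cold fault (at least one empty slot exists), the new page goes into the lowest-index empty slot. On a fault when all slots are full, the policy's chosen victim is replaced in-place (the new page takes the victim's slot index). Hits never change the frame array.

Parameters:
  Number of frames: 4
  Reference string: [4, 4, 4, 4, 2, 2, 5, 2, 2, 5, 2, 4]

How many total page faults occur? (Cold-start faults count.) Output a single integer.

Step 0: ref 4 → FAULT, frames=[4,-,-,-]
Step 1: ref 4 → HIT, frames=[4,-,-,-]
Step 2: ref 4 → HIT, frames=[4,-,-,-]
Step 3: ref 4 → HIT, frames=[4,-,-,-]
Step 4: ref 2 → FAULT, frames=[4,2,-,-]
Step 5: ref 2 → HIT, frames=[4,2,-,-]
Step 6: ref 5 → FAULT, frames=[4,2,5,-]
Step 7: ref 2 → HIT, frames=[4,2,5,-]
Step 8: ref 2 → HIT, frames=[4,2,5,-]
Step 9: ref 5 → HIT, frames=[4,2,5,-]
Step 10: ref 2 → HIT, frames=[4,2,5,-]
Step 11: ref 4 → HIT, frames=[4,2,5,-]
Total faults: 3

Answer: 3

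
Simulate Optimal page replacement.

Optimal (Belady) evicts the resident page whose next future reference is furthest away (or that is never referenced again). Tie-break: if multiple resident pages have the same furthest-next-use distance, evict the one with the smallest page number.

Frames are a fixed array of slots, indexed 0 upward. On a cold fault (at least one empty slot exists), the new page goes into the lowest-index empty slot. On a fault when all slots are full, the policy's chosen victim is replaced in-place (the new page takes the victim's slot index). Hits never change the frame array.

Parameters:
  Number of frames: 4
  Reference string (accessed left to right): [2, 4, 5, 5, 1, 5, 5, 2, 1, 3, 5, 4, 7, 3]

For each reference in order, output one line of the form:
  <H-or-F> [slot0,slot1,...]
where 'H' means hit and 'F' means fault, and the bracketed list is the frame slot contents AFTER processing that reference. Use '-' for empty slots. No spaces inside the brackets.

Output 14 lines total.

F [2,-,-,-]
F [2,4,-,-]
F [2,4,5,-]
H [2,4,5,-]
F [2,4,5,1]
H [2,4,5,1]
H [2,4,5,1]
H [2,4,5,1]
H [2,4,5,1]
F [2,4,5,3]
H [2,4,5,3]
H [2,4,5,3]
F [7,4,5,3]
H [7,4,5,3]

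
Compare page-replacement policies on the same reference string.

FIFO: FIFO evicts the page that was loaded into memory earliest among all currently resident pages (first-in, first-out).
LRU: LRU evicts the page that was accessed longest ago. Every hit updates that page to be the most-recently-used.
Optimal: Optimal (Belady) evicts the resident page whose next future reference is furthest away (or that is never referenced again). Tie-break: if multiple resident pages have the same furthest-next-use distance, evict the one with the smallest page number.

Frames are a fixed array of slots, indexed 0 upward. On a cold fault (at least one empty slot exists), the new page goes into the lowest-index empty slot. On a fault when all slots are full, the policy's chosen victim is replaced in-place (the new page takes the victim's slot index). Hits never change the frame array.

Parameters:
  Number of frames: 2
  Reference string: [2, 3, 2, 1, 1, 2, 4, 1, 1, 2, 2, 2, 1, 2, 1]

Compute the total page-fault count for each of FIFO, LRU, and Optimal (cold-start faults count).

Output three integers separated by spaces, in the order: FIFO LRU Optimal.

Answer: 7 6 5

Derivation:
--- FIFO ---
  step 0: ref 2 -> FAULT, frames=[2,-] (faults so far: 1)
  step 1: ref 3 -> FAULT, frames=[2,3] (faults so far: 2)
  step 2: ref 2 -> HIT, frames=[2,3] (faults so far: 2)
  step 3: ref 1 -> FAULT, evict 2, frames=[1,3] (faults so far: 3)
  step 4: ref 1 -> HIT, frames=[1,3] (faults so far: 3)
  step 5: ref 2 -> FAULT, evict 3, frames=[1,2] (faults so far: 4)
  step 6: ref 4 -> FAULT, evict 1, frames=[4,2] (faults so far: 5)
  step 7: ref 1 -> FAULT, evict 2, frames=[4,1] (faults so far: 6)
  step 8: ref 1 -> HIT, frames=[4,1] (faults so far: 6)
  step 9: ref 2 -> FAULT, evict 4, frames=[2,1] (faults so far: 7)
  step 10: ref 2 -> HIT, frames=[2,1] (faults so far: 7)
  step 11: ref 2 -> HIT, frames=[2,1] (faults so far: 7)
  step 12: ref 1 -> HIT, frames=[2,1] (faults so far: 7)
  step 13: ref 2 -> HIT, frames=[2,1] (faults so far: 7)
  step 14: ref 1 -> HIT, frames=[2,1] (faults so far: 7)
  FIFO total faults: 7
--- LRU ---
  step 0: ref 2 -> FAULT, frames=[2,-] (faults so far: 1)
  step 1: ref 3 -> FAULT, frames=[2,3] (faults so far: 2)
  step 2: ref 2 -> HIT, frames=[2,3] (faults so far: 2)
  step 3: ref 1 -> FAULT, evict 3, frames=[2,1] (faults so far: 3)
  step 4: ref 1 -> HIT, frames=[2,1] (faults so far: 3)
  step 5: ref 2 -> HIT, frames=[2,1] (faults so far: 3)
  step 6: ref 4 -> FAULT, evict 1, frames=[2,4] (faults so far: 4)
  step 7: ref 1 -> FAULT, evict 2, frames=[1,4] (faults so far: 5)
  step 8: ref 1 -> HIT, frames=[1,4] (faults so far: 5)
  step 9: ref 2 -> FAULT, evict 4, frames=[1,2] (faults so far: 6)
  step 10: ref 2 -> HIT, frames=[1,2] (faults so far: 6)
  step 11: ref 2 -> HIT, frames=[1,2] (faults so far: 6)
  step 12: ref 1 -> HIT, frames=[1,2] (faults so far: 6)
  step 13: ref 2 -> HIT, frames=[1,2] (faults so far: 6)
  step 14: ref 1 -> HIT, frames=[1,2] (faults so far: 6)
  LRU total faults: 6
--- Optimal ---
  step 0: ref 2 -> FAULT, frames=[2,-] (faults so far: 1)
  step 1: ref 3 -> FAULT, frames=[2,3] (faults so far: 2)
  step 2: ref 2 -> HIT, frames=[2,3] (faults so far: 2)
  step 3: ref 1 -> FAULT, evict 3, frames=[2,1] (faults so far: 3)
  step 4: ref 1 -> HIT, frames=[2,1] (faults so far: 3)
  step 5: ref 2 -> HIT, frames=[2,1] (faults so far: 3)
  step 6: ref 4 -> FAULT, evict 2, frames=[4,1] (faults so far: 4)
  step 7: ref 1 -> HIT, frames=[4,1] (faults so far: 4)
  step 8: ref 1 -> HIT, frames=[4,1] (faults so far: 4)
  step 9: ref 2 -> FAULT, evict 4, frames=[2,1] (faults so far: 5)
  step 10: ref 2 -> HIT, frames=[2,1] (faults so far: 5)
  step 11: ref 2 -> HIT, frames=[2,1] (faults so far: 5)
  step 12: ref 1 -> HIT, frames=[2,1] (faults so far: 5)
  step 13: ref 2 -> HIT, frames=[2,1] (faults so far: 5)
  step 14: ref 1 -> HIT, frames=[2,1] (faults so far: 5)
  Optimal total faults: 5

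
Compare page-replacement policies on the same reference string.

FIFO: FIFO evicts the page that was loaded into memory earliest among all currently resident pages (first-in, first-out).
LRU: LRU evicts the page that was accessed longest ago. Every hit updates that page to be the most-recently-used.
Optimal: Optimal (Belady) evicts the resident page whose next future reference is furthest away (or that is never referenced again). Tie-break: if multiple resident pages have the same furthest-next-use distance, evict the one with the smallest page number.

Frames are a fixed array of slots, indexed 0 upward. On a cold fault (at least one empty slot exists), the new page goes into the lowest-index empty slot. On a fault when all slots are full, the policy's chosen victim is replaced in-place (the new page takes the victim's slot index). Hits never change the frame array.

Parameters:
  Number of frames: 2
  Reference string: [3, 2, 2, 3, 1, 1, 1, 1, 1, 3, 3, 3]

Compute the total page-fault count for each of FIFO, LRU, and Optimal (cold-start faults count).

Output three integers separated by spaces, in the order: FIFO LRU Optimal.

--- FIFO ---
  step 0: ref 3 -> FAULT, frames=[3,-] (faults so far: 1)
  step 1: ref 2 -> FAULT, frames=[3,2] (faults so far: 2)
  step 2: ref 2 -> HIT, frames=[3,2] (faults so far: 2)
  step 3: ref 3 -> HIT, frames=[3,2] (faults so far: 2)
  step 4: ref 1 -> FAULT, evict 3, frames=[1,2] (faults so far: 3)
  step 5: ref 1 -> HIT, frames=[1,2] (faults so far: 3)
  step 6: ref 1 -> HIT, frames=[1,2] (faults so far: 3)
  step 7: ref 1 -> HIT, frames=[1,2] (faults so far: 3)
  step 8: ref 1 -> HIT, frames=[1,2] (faults so far: 3)
  step 9: ref 3 -> FAULT, evict 2, frames=[1,3] (faults so far: 4)
  step 10: ref 3 -> HIT, frames=[1,3] (faults so far: 4)
  step 11: ref 3 -> HIT, frames=[1,3] (faults so far: 4)
  FIFO total faults: 4
--- LRU ---
  step 0: ref 3 -> FAULT, frames=[3,-] (faults so far: 1)
  step 1: ref 2 -> FAULT, frames=[3,2] (faults so far: 2)
  step 2: ref 2 -> HIT, frames=[3,2] (faults so far: 2)
  step 3: ref 3 -> HIT, frames=[3,2] (faults so far: 2)
  step 4: ref 1 -> FAULT, evict 2, frames=[3,1] (faults so far: 3)
  step 5: ref 1 -> HIT, frames=[3,1] (faults so far: 3)
  step 6: ref 1 -> HIT, frames=[3,1] (faults so far: 3)
  step 7: ref 1 -> HIT, frames=[3,1] (faults so far: 3)
  step 8: ref 1 -> HIT, frames=[3,1] (faults so far: 3)
  step 9: ref 3 -> HIT, frames=[3,1] (faults so far: 3)
  step 10: ref 3 -> HIT, frames=[3,1] (faults so far: 3)
  step 11: ref 3 -> HIT, frames=[3,1] (faults so far: 3)
  LRU total faults: 3
--- Optimal ---
  step 0: ref 3 -> FAULT, frames=[3,-] (faults so far: 1)
  step 1: ref 2 -> FAULT, frames=[3,2] (faults so far: 2)
  step 2: ref 2 -> HIT, frames=[3,2] (faults so far: 2)
  step 3: ref 3 -> HIT, frames=[3,2] (faults so far: 2)
  step 4: ref 1 -> FAULT, evict 2, frames=[3,1] (faults so far: 3)
  step 5: ref 1 -> HIT, frames=[3,1] (faults so far: 3)
  step 6: ref 1 -> HIT, frames=[3,1] (faults so far: 3)
  step 7: ref 1 -> HIT, frames=[3,1] (faults so far: 3)
  step 8: ref 1 -> HIT, frames=[3,1] (faults so far: 3)
  step 9: ref 3 -> HIT, frames=[3,1] (faults so far: 3)
  step 10: ref 3 -> HIT, frames=[3,1] (faults so far: 3)
  step 11: ref 3 -> HIT, frames=[3,1] (faults so far: 3)
  Optimal total faults: 3

Answer: 4 3 3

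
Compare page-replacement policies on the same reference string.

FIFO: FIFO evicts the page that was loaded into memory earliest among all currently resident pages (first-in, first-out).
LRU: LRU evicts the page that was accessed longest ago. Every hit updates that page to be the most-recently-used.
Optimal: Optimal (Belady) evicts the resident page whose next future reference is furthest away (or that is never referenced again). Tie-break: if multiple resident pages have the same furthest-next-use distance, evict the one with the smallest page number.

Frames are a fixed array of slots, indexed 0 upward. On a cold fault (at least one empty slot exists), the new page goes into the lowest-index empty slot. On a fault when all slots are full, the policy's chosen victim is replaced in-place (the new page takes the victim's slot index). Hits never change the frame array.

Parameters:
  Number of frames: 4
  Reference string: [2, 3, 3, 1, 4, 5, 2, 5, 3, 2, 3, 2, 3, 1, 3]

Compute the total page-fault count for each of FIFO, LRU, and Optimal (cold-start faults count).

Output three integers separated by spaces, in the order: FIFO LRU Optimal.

--- FIFO ---
  step 0: ref 2 -> FAULT, frames=[2,-,-,-] (faults so far: 1)
  step 1: ref 3 -> FAULT, frames=[2,3,-,-] (faults so far: 2)
  step 2: ref 3 -> HIT, frames=[2,3,-,-] (faults so far: 2)
  step 3: ref 1 -> FAULT, frames=[2,3,1,-] (faults so far: 3)
  step 4: ref 4 -> FAULT, frames=[2,3,1,4] (faults so far: 4)
  step 5: ref 5 -> FAULT, evict 2, frames=[5,3,1,4] (faults so far: 5)
  step 6: ref 2 -> FAULT, evict 3, frames=[5,2,1,4] (faults so far: 6)
  step 7: ref 5 -> HIT, frames=[5,2,1,4] (faults so far: 6)
  step 8: ref 3 -> FAULT, evict 1, frames=[5,2,3,4] (faults so far: 7)
  step 9: ref 2 -> HIT, frames=[5,2,3,4] (faults so far: 7)
  step 10: ref 3 -> HIT, frames=[5,2,3,4] (faults so far: 7)
  step 11: ref 2 -> HIT, frames=[5,2,3,4] (faults so far: 7)
  step 12: ref 3 -> HIT, frames=[5,2,3,4] (faults so far: 7)
  step 13: ref 1 -> FAULT, evict 4, frames=[5,2,3,1] (faults so far: 8)
  step 14: ref 3 -> HIT, frames=[5,2,3,1] (faults so far: 8)
  FIFO total faults: 8
--- LRU ---
  step 0: ref 2 -> FAULT, frames=[2,-,-,-] (faults so far: 1)
  step 1: ref 3 -> FAULT, frames=[2,3,-,-] (faults so far: 2)
  step 2: ref 3 -> HIT, frames=[2,3,-,-] (faults so far: 2)
  step 3: ref 1 -> FAULT, frames=[2,3,1,-] (faults so far: 3)
  step 4: ref 4 -> FAULT, frames=[2,3,1,4] (faults so far: 4)
  step 5: ref 5 -> FAULT, evict 2, frames=[5,3,1,4] (faults so far: 5)
  step 6: ref 2 -> FAULT, evict 3, frames=[5,2,1,4] (faults so far: 6)
  step 7: ref 5 -> HIT, frames=[5,2,1,4] (faults so far: 6)
  step 8: ref 3 -> FAULT, evict 1, frames=[5,2,3,4] (faults so far: 7)
  step 9: ref 2 -> HIT, frames=[5,2,3,4] (faults so far: 7)
  step 10: ref 3 -> HIT, frames=[5,2,3,4] (faults so far: 7)
  step 11: ref 2 -> HIT, frames=[5,2,3,4] (faults so far: 7)
  step 12: ref 3 -> HIT, frames=[5,2,3,4] (faults so far: 7)
  step 13: ref 1 -> FAULT, evict 4, frames=[5,2,3,1] (faults so far: 8)
  step 14: ref 3 -> HIT, frames=[5,2,3,1] (faults so far: 8)
  LRU total faults: 8
--- Optimal ---
  step 0: ref 2 -> FAULT, frames=[2,-,-,-] (faults so far: 1)
  step 1: ref 3 -> FAULT, frames=[2,3,-,-] (faults so far: 2)
  step 2: ref 3 -> HIT, frames=[2,3,-,-] (faults so far: 2)
  step 3: ref 1 -> FAULT, frames=[2,3,1,-] (faults so far: 3)
  step 4: ref 4 -> FAULT, frames=[2,3,1,4] (faults so far: 4)
  step 5: ref 5 -> FAULT, evict 4, frames=[2,3,1,5] (faults so far: 5)
  step 6: ref 2 -> HIT, frames=[2,3,1,5] (faults so far: 5)
  step 7: ref 5 -> HIT, frames=[2,3,1,5] (faults so far: 5)
  step 8: ref 3 -> HIT, frames=[2,3,1,5] (faults so far: 5)
  step 9: ref 2 -> HIT, frames=[2,3,1,5] (faults so far: 5)
  step 10: ref 3 -> HIT, frames=[2,3,1,5] (faults so far: 5)
  step 11: ref 2 -> HIT, frames=[2,3,1,5] (faults so far: 5)
  step 12: ref 3 -> HIT, frames=[2,3,1,5] (faults so far: 5)
  step 13: ref 1 -> HIT, frames=[2,3,1,5] (faults so far: 5)
  step 14: ref 3 -> HIT, frames=[2,3,1,5] (faults so far: 5)
  Optimal total faults: 5

Answer: 8 8 5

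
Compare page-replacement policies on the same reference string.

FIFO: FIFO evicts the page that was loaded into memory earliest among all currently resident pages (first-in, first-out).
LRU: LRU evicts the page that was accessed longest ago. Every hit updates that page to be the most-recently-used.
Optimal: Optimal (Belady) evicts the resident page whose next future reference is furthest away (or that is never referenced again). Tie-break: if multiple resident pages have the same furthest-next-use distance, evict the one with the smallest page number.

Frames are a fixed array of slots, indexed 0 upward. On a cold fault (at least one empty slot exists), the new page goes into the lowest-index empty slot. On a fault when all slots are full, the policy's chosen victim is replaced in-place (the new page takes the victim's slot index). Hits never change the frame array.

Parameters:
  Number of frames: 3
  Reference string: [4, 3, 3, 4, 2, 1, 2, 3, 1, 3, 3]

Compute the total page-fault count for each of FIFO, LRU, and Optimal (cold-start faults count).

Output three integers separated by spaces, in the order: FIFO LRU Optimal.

Answer: 4 5 4

Derivation:
--- FIFO ---
  step 0: ref 4 -> FAULT, frames=[4,-,-] (faults so far: 1)
  step 1: ref 3 -> FAULT, frames=[4,3,-] (faults so far: 2)
  step 2: ref 3 -> HIT, frames=[4,3,-] (faults so far: 2)
  step 3: ref 4 -> HIT, frames=[4,3,-] (faults so far: 2)
  step 4: ref 2 -> FAULT, frames=[4,3,2] (faults so far: 3)
  step 5: ref 1 -> FAULT, evict 4, frames=[1,3,2] (faults so far: 4)
  step 6: ref 2 -> HIT, frames=[1,3,2] (faults so far: 4)
  step 7: ref 3 -> HIT, frames=[1,3,2] (faults so far: 4)
  step 8: ref 1 -> HIT, frames=[1,3,2] (faults so far: 4)
  step 9: ref 3 -> HIT, frames=[1,3,2] (faults so far: 4)
  step 10: ref 3 -> HIT, frames=[1,3,2] (faults so far: 4)
  FIFO total faults: 4
--- LRU ---
  step 0: ref 4 -> FAULT, frames=[4,-,-] (faults so far: 1)
  step 1: ref 3 -> FAULT, frames=[4,3,-] (faults so far: 2)
  step 2: ref 3 -> HIT, frames=[4,3,-] (faults so far: 2)
  step 3: ref 4 -> HIT, frames=[4,3,-] (faults so far: 2)
  step 4: ref 2 -> FAULT, frames=[4,3,2] (faults so far: 3)
  step 5: ref 1 -> FAULT, evict 3, frames=[4,1,2] (faults so far: 4)
  step 6: ref 2 -> HIT, frames=[4,1,2] (faults so far: 4)
  step 7: ref 3 -> FAULT, evict 4, frames=[3,1,2] (faults so far: 5)
  step 8: ref 1 -> HIT, frames=[3,1,2] (faults so far: 5)
  step 9: ref 3 -> HIT, frames=[3,1,2] (faults so far: 5)
  step 10: ref 3 -> HIT, frames=[3,1,2] (faults so far: 5)
  LRU total faults: 5
--- Optimal ---
  step 0: ref 4 -> FAULT, frames=[4,-,-] (faults so far: 1)
  step 1: ref 3 -> FAULT, frames=[4,3,-] (faults so far: 2)
  step 2: ref 3 -> HIT, frames=[4,3,-] (faults so far: 2)
  step 3: ref 4 -> HIT, frames=[4,3,-] (faults so far: 2)
  step 4: ref 2 -> FAULT, frames=[4,3,2] (faults so far: 3)
  step 5: ref 1 -> FAULT, evict 4, frames=[1,3,2] (faults so far: 4)
  step 6: ref 2 -> HIT, frames=[1,3,2] (faults so far: 4)
  step 7: ref 3 -> HIT, frames=[1,3,2] (faults so far: 4)
  step 8: ref 1 -> HIT, frames=[1,3,2] (faults so far: 4)
  step 9: ref 3 -> HIT, frames=[1,3,2] (faults so far: 4)
  step 10: ref 3 -> HIT, frames=[1,3,2] (faults so far: 4)
  Optimal total faults: 4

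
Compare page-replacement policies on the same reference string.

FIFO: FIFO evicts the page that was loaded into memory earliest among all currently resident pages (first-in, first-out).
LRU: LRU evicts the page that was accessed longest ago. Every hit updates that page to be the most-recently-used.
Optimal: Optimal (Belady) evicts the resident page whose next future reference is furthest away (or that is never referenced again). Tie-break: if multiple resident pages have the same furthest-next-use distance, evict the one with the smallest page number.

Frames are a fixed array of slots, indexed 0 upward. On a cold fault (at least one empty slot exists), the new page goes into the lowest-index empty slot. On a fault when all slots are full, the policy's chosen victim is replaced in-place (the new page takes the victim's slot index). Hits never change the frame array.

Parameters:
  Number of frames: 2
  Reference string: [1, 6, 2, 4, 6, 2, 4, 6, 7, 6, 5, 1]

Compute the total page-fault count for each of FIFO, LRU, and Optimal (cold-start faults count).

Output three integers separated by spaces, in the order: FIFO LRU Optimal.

--- FIFO ---
  step 0: ref 1 -> FAULT, frames=[1,-] (faults so far: 1)
  step 1: ref 6 -> FAULT, frames=[1,6] (faults so far: 2)
  step 2: ref 2 -> FAULT, evict 1, frames=[2,6] (faults so far: 3)
  step 3: ref 4 -> FAULT, evict 6, frames=[2,4] (faults so far: 4)
  step 4: ref 6 -> FAULT, evict 2, frames=[6,4] (faults so far: 5)
  step 5: ref 2 -> FAULT, evict 4, frames=[6,2] (faults so far: 6)
  step 6: ref 4 -> FAULT, evict 6, frames=[4,2] (faults so far: 7)
  step 7: ref 6 -> FAULT, evict 2, frames=[4,6] (faults so far: 8)
  step 8: ref 7 -> FAULT, evict 4, frames=[7,6] (faults so far: 9)
  step 9: ref 6 -> HIT, frames=[7,6] (faults so far: 9)
  step 10: ref 5 -> FAULT, evict 6, frames=[7,5] (faults so far: 10)
  step 11: ref 1 -> FAULT, evict 7, frames=[1,5] (faults so far: 11)
  FIFO total faults: 11
--- LRU ---
  step 0: ref 1 -> FAULT, frames=[1,-] (faults so far: 1)
  step 1: ref 6 -> FAULT, frames=[1,6] (faults so far: 2)
  step 2: ref 2 -> FAULT, evict 1, frames=[2,6] (faults so far: 3)
  step 3: ref 4 -> FAULT, evict 6, frames=[2,4] (faults so far: 4)
  step 4: ref 6 -> FAULT, evict 2, frames=[6,4] (faults so far: 5)
  step 5: ref 2 -> FAULT, evict 4, frames=[6,2] (faults so far: 6)
  step 6: ref 4 -> FAULT, evict 6, frames=[4,2] (faults so far: 7)
  step 7: ref 6 -> FAULT, evict 2, frames=[4,6] (faults so far: 8)
  step 8: ref 7 -> FAULT, evict 4, frames=[7,6] (faults so far: 9)
  step 9: ref 6 -> HIT, frames=[7,6] (faults so far: 9)
  step 10: ref 5 -> FAULT, evict 7, frames=[5,6] (faults so far: 10)
  step 11: ref 1 -> FAULT, evict 6, frames=[5,1] (faults so far: 11)
  LRU total faults: 11
--- Optimal ---
  step 0: ref 1 -> FAULT, frames=[1,-] (faults so far: 1)
  step 1: ref 6 -> FAULT, frames=[1,6] (faults so far: 2)
  step 2: ref 2 -> FAULT, evict 1, frames=[2,6] (faults so far: 3)
  step 3: ref 4 -> FAULT, evict 2, frames=[4,6] (faults so far: 4)
  step 4: ref 6 -> HIT, frames=[4,6] (faults so far: 4)
  step 5: ref 2 -> FAULT, evict 6, frames=[4,2] (faults so far: 5)
  step 6: ref 4 -> HIT, frames=[4,2] (faults so far: 5)
  step 7: ref 6 -> FAULT, evict 2, frames=[4,6] (faults so far: 6)
  step 8: ref 7 -> FAULT, evict 4, frames=[7,6] (faults so far: 7)
  step 9: ref 6 -> HIT, frames=[7,6] (faults so far: 7)
  step 10: ref 5 -> FAULT, evict 6, frames=[7,5] (faults so far: 8)
  step 11: ref 1 -> FAULT, evict 5, frames=[7,1] (faults so far: 9)
  Optimal total faults: 9

Answer: 11 11 9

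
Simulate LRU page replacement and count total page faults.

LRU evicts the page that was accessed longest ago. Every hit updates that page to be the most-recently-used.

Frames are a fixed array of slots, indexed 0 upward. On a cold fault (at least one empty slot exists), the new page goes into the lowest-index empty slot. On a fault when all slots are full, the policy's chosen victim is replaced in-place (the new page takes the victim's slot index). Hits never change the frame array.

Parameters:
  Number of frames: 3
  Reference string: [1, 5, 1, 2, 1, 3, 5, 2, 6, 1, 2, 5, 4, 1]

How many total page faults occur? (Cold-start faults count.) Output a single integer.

Step 0: ref 1 → FAULT, frames=[1,-,-]
Step 1: ref 5 → FAULT, frames=[1,5,-]
Step 2: ref 1 → HIT, frames=[1,5,-]
Step 3: ref 2 → FAULT, frames=[1,5,2]
Step 4: ref 1 → HIT, frames=[1,5,2]
Step 5: ref 3 → FAULT (evict 5), frames=[1,3,2]
Step 6: ref 5 → FAULT (evict 2), frames=[1,3,5]
Step 7: ref 2 → FAULT (evict 1), frames=[2,3,5]
Step 8: ref 6 → FAULT (evict 3), frames=[2,6,5]
Step 9: ref 1 → FAULT (evict 5), frames=[2,6,1]
Step 10: ref 2 → HIT, frames=[2,6,1]
Step 11: ref 5 → FAULT (evict 6), frames=[2,5,1]
Step 12: ref 4 → FAULT (evict 1), frames=[2,5,4]
Step 13: ref 1 → FAULT (evict 2), frames=[1,5,4]
Total faults: 11

Answer: 11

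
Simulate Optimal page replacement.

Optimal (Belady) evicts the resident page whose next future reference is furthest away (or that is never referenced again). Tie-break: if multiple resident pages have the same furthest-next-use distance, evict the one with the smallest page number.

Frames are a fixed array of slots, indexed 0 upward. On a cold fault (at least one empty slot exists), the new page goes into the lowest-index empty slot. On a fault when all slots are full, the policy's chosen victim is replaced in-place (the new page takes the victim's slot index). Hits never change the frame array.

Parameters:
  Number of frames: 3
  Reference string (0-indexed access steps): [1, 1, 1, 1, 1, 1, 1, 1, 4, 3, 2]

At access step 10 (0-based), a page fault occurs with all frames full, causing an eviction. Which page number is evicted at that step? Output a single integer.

Step 0: ref 1 -> FAULT, frames=[1,-,-]
Step 1: ref 1 -> HIT, frames=[1,-,-]
Step 2: ref 1 -> HIT, frames=[1,-,-]
Step 3: ref 1 -> HIT, frames=[1,-,-]
Step 4: ref 1 -> HIT, frames=[1,-,-]
Step 5: ref 1 -> HIT, frames=[1,-,-]
Step 6: ref 1 -> HIT, frames=[1,-,-]
Step 7: ref 1 -> HIT, frames=[1,-,-]
Step 8: ref 4 -> FAULT, frames=[1,4,-]
Step 9: ref 3 -> FAULT, frames=[1,4,3]
Step 10: ref 2 -> FAULT, evict 1, frames=[2,4,3]
At step 10: evicted page 1

Answer: 1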